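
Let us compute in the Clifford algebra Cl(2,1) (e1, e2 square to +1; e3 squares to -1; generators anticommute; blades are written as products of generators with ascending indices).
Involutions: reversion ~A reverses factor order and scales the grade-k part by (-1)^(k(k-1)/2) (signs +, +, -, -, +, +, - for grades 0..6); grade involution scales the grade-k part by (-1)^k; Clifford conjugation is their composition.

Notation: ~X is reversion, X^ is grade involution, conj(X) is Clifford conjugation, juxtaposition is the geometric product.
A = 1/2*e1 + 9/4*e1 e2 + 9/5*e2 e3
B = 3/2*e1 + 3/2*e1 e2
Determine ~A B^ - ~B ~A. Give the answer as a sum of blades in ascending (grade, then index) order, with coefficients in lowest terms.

first term: 21/8 - 21/8*e2 + 27/10*e1 e3 + 27/10*e1 e2 e3
second term: -21/8 - 21/8*e2 + 27/10*e1 e3 - 27/10*e1 e2 e3
Answer: 21/4 + 27/5*e1 e2 e3


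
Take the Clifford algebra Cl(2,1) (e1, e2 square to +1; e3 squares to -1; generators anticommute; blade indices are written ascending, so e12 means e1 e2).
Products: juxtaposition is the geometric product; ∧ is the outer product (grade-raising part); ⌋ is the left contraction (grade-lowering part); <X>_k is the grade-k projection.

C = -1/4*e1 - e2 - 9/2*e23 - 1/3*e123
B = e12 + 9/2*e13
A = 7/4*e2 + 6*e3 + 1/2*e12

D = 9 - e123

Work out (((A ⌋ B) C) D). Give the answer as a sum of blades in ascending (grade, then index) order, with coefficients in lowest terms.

step 1: -1/2 + 101/4*e1
step 2: -101/16 + 1/8*e1 + 1/2*e2 - 101/4*e12 - 37/6*e23 - 2723/24*e123
step 3: 2719/48 + 175/24*e1 + 9/2*e2 - 101/4*e3 - 909/4*e12 + 1/2*e13 - 445/8*e23 - 16237/16*e123
Answer: 2719/48 + 175/24*e1 + 9/2*e2 - 101/4*e3 - 909/4*e12 + 1/2*e13 - 445/8*e23 - 16237/16*e123


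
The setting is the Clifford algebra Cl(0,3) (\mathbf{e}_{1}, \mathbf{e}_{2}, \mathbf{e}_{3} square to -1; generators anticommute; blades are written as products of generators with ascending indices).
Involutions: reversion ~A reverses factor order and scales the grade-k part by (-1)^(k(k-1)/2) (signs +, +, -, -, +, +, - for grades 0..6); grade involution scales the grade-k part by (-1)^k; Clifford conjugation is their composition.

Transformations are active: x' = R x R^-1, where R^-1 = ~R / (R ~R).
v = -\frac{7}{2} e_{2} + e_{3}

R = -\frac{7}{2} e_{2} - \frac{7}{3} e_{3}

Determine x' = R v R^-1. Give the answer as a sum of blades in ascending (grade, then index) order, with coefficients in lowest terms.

~R = -\frac{7}{2} e_{2} - \frac{7}{3} e_{3}, and R ~R = -\frac{637}{36}, so R^-1 = ~R / (-\frac{637}{36}).
R v = -\frac{119}{12} - \frac{35}{3} e_{2} e_{3}
Answer: -\frac{11}{26} e_{2} - \frac{47}{13} e_{3}


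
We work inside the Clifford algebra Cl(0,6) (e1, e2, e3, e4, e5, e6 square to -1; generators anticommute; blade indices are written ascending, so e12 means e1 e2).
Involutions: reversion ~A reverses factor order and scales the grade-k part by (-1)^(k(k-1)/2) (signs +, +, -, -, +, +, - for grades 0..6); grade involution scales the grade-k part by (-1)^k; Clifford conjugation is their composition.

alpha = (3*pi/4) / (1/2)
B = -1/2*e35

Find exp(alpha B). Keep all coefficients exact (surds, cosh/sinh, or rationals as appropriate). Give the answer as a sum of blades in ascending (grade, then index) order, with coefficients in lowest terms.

B^2 = (-1/2)^2*(e35)^2 = 1/4*(-1) = -1/4 (a basis 2-blade squares to minus the product of its generators' squares).
B^2 = -1/4 — a negative square means the series sums to a rotation: l = 1/2, alpha*l = 3*pi/4, so exp(alpha B) = cos(3*pi/4) + (sin(3*pi/4)/(1/2))*B = -sqrt(2)/2 + (sqrt(2))*B.
Answer: -sqrt(2)/2 - sqrt(2)/2*e35


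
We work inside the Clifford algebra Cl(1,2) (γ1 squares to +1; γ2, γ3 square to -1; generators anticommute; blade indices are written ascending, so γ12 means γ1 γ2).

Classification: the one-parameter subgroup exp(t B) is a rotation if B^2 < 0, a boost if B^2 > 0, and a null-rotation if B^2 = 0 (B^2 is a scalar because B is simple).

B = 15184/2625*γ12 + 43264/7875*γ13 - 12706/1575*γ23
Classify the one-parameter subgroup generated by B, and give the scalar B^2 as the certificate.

B^2 term by term: the squares give (15184/2625)^2*(γ12)^2 + (43264/7875)^2*(γ13)^2 + (-12706/1575)^2*(γ23)^2 = 230553856/6890625*(+1) + 1871773696/62015625*(+1) + 161442436/2480625*(-1) = -36/25 (each basis 2-blade squares to minus the product of its generators' squares); cross terms between blades sharing an index anticommute and cancel. So B^2 = -36/25.
Answer: rotation, certificate B^2 = -36/25. Because -36/25 is invariant under every versor sandwich, the classification follows from its sign alone.


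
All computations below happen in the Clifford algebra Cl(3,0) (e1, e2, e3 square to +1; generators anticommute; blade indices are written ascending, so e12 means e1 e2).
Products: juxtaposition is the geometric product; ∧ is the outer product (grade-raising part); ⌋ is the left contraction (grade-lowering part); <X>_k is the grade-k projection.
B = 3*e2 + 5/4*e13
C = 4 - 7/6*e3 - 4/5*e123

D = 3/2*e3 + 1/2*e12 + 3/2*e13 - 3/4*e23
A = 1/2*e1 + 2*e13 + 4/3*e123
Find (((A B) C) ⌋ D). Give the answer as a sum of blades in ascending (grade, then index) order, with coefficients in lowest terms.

step 1: -5/2 + 5/3*e2 + 5/8*e3 + 3/2*e12 - 4*e13 - 6*e123
step 2: -3727/240 + 14/3*e1 + 148/15*e2 + 397/60*e3 + 25/2*e12 - 44/3*e13 - 35/18*e23 - 95/4*e123
step 3: 1453/60 - 1783/120*e1 + 1751/240*e2 - 3791/160*e3 - 3727/480*e12 - 3727/160*e13 + 3727/320*e23
Answer: 1453/60 - 1783/120*e1 + 1751/240*e2 - 3791/160*e3 - 3727/480*e12 - 3727/160*e13 + 3727/320*e23


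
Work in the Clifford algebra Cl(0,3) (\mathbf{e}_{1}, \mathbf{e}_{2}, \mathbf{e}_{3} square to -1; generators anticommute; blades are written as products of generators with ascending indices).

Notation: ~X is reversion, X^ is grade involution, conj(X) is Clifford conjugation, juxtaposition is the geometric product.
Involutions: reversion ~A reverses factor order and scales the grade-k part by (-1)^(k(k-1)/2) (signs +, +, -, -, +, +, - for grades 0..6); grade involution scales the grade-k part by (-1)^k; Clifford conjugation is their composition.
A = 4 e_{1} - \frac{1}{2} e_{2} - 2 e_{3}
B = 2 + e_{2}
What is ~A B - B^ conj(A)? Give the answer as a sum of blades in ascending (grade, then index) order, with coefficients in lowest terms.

first term: \frac{1}{2} + 8 e_{1} - e_{2} - 4 e_{3} + 4 e_{1} e_{2} + 2 e_{2} e_{3}
second term: \frac{1}{2} - 8 e_{1} + e_{2} + 4 e_{3} - 4 e_{1} e_{2} - 2 e_{2} e_{3}
Answer: 16 e_{1} - 2 e_{2} - 8 e_{3} + 8 e_{1} e_{2} + 4 e_{2} e_{3}


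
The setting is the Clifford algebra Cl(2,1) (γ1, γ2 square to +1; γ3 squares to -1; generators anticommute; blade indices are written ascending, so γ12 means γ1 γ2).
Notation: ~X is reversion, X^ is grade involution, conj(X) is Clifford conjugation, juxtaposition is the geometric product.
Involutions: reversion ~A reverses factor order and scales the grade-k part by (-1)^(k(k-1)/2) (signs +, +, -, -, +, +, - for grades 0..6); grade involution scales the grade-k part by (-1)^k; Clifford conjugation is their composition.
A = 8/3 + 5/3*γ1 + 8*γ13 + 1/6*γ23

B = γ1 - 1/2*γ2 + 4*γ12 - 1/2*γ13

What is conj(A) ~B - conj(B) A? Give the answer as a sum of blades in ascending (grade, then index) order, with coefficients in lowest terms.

first term: -17/3 + 8/3*γ1 + 16/3*γ2 + 85/12*γ3 - 39/4*γ12 + 2/3*γ13 + 32*γ23 - 25/6*γ123
second term: 7/3 - 8/3*γ1 + 8*γ2 - 35/4*γ3 - 137/12*γ12 + 2/3*γ13 + 32*γ23 - 25/6*γ123
Answer: -8 + 16/3*γ1 - 8/3*γ2 + 95/6*γ3 + 5/3*γ12


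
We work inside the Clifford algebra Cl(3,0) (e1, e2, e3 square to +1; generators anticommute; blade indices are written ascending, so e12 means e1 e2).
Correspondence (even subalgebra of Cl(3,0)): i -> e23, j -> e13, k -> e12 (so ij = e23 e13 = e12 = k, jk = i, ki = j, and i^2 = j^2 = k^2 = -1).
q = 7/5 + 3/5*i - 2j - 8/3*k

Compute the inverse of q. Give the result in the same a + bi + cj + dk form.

In blades: q = 7/5 - 8/3*e12 - 2*e13 + 3/5*e23.
With qbar = 7/5 + 8/3*e12 + 2*e13 - 3/5*e23 (scalar fixed, mapped units negated), q qbar = 3022/225 (the sum of squared coefficients), so q^-1 = qbar / (3022/225) = 315/3022 + 300/1511*e12 + 225/1511*e13 - 135/3022*e23; translating back:
Answer: 315/3022 - 135/3022*i + 225/1511*j + 300/1511*k


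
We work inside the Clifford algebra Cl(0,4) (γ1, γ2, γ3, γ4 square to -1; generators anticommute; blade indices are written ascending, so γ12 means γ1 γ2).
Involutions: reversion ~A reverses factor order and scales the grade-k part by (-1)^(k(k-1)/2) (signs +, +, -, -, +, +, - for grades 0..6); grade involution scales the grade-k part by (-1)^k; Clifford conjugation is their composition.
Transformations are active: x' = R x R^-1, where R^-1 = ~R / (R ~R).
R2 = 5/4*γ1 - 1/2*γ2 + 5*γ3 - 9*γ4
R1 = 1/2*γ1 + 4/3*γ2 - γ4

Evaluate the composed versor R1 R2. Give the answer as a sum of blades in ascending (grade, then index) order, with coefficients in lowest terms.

Distribute over the terms of R1 (each basis-blade product reordered to ascending indices, repeated generators contracted through their squares):
(1/2*γ1) R2 = -5/8 - 1/4*γ12 + 5/2*γ13 - 9/2*γ14
(4/3*γ2) R2 = 2/3 - 5/3*γ12 + 20/3*γ23 - 12*γ24
(-γ4) R2 = -9 + 5/4*γ14 - 1/2*γ24 + 5*γ34
Summing the partial products and collecting blades:
Answer: -215/24 - 23/12*γ12 + 5/2*γ13 - 13/4*γ14 + 20/3*γ23 - 25/2*γ24 + 5*γ34


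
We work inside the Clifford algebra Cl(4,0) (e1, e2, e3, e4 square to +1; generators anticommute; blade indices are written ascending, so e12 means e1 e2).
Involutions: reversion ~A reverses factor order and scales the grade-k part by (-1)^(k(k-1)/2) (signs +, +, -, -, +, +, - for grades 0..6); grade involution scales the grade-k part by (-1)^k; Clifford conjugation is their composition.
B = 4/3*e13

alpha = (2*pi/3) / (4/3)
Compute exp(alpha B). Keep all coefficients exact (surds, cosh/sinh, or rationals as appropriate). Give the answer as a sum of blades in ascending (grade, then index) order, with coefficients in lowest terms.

B^2 = (4/3)^2*(e13)^2 = 16/9*(-1) = -16/9 (a basis 2-blade squares to minus the product of its generators' squares).
B^2 = -16/9 — a negative square means the series sums to a rotation: l = 4/3, alpha*l = 2*pi/3, so exp(alpha B) = cos(2*pi/3) + (sin(2*pi/3)/(4/3))*B = -1/2 + (3*sqrt(3)/8)*B.
Answer: -1/2 + sqrt(3)/2*e13


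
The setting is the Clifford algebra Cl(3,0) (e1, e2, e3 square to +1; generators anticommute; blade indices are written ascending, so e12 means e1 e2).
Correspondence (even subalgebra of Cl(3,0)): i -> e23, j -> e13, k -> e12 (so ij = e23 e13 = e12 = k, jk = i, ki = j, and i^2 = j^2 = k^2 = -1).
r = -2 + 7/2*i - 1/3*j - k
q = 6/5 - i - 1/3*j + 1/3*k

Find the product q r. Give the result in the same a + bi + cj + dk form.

In blades: q = 6/5 + 1/3*e12 - 1/3*e13 - e23, r = -2 - e12 - 1/3*e13 + 7/2*e23.
Distribute q over r term by term (generator squares from the signature, products reordered to ascending indices): (6/5)*r = -12/5 - 6/5*e12 - 2/5*e13 + 21/5*e23; (1/3*e12)*r = 1/3 - 2/3*e12 + 7/6*e13 + 1/9*e23; (-1/3*e13)*r = -1/9 + 7/6*e12 + 2/3*e13 + 1/3*e23; (-e23)*r = 7/2 + 1/3*e12 - e13 + 2*e23.
Sum: 119/90 - 11/30*e12 + 13/30*e13 + 299/45*e23; translating back through the correspondence:
Answer: 119/90 + 299/45*i + 13/30*j - 11/30*k


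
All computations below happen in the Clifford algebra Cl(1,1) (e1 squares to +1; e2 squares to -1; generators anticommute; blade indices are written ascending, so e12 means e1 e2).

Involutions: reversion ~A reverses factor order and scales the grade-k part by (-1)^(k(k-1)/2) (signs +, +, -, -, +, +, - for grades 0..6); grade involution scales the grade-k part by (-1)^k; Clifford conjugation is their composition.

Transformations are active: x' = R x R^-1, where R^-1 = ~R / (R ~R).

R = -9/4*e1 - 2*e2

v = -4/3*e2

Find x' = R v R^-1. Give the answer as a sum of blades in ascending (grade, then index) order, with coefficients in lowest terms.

~R = -9/4*e1 - 2*e2, and R ~R = 17/16, so R^-1 = ~R / (17/16).
R v = -8/3 + 3*e12
Answer: 192/17*e1 + 580/51*e2


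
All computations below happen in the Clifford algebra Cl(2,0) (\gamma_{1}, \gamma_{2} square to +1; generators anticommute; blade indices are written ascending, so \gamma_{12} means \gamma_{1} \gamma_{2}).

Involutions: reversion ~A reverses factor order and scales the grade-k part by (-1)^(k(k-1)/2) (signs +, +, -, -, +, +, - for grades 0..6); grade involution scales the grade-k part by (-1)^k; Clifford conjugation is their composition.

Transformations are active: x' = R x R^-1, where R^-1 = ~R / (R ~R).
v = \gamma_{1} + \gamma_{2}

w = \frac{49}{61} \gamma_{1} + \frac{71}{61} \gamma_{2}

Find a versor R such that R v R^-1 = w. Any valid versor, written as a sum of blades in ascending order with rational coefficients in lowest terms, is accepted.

Reasoning: v^2 = w^2 = 2 since conjugation preserves the quadratic form; R = v + w = \frac{110}{61} \gamma_{1} + \frac{132}{61} \gamma_{2} is then valid when invertible, keeping its own part and reversing (v - w)/2.
Answer: \frac{110}{61} \gamma_{1} + \frac{132}{61} \gamma_{2}


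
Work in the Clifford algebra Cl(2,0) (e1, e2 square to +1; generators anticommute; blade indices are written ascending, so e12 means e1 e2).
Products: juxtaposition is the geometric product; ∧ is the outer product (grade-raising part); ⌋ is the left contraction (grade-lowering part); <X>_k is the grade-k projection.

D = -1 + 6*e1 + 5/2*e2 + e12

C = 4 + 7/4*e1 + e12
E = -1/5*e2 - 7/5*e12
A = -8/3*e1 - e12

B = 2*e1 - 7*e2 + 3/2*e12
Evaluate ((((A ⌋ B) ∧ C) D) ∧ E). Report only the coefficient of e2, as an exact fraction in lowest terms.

step 1: -23/6 - 4*e2
step 2: -46/3 - 161/24*e1 - 16*e2 + 19/6*e12
step 3: -817/12 - 491/8*e1 - 1153/24*e2 + 2915/48*e12
step 4: 817/60*e2 + 12911/120*e12
Answer: 817/60


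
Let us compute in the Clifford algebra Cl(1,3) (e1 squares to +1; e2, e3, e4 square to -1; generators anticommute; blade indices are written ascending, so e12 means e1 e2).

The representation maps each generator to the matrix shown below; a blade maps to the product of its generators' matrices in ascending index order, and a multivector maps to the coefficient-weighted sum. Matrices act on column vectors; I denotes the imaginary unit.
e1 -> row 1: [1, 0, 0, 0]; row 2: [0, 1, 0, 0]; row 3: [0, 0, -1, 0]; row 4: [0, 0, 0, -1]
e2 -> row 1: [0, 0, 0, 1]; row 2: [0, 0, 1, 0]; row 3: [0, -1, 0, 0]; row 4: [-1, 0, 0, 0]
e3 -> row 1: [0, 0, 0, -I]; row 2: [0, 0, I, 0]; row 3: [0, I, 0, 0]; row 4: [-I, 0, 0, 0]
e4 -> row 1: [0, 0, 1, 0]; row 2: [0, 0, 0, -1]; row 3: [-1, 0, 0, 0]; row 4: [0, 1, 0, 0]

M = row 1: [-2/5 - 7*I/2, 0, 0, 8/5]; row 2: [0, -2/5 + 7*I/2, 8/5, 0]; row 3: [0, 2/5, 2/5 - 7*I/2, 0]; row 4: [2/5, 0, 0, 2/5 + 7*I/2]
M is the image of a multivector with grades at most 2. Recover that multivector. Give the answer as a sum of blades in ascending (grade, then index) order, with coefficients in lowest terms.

Method: the blade images are trace-orthogonal — tr(rho(e_A) rho(e_B)^-1) = 4 if A = B and 0 otherwise — and rho(e_A)^-1 = (e_A)^2 * rho(e_A) with (e_A)^2 = +1 or -1, so the coefficient of e_A in the preimage is (e_A)^2 * tr(M rho(e_A))/4.
Nonzero projections over blades of grade <= 2: e1: (e1)^2 = +1, tr(M rho(e1)) = -8/5, coefficient -2/5; e2: (e2)^2 = -1, tr(M rho(e2)) = -12/5, coefficient 3/5; e12: (e12)^2 = +1, tr(M rho(e12)) = 4, coefficient 1; e23: (e23)^2 = -1, tr(M rho(e23)) = -14, coefficient 7/2. Every other blade of grade <= 2 projects to 0.
Answer: -2/5*e1 + 3/5*e2 + e12 + 7/2*e23


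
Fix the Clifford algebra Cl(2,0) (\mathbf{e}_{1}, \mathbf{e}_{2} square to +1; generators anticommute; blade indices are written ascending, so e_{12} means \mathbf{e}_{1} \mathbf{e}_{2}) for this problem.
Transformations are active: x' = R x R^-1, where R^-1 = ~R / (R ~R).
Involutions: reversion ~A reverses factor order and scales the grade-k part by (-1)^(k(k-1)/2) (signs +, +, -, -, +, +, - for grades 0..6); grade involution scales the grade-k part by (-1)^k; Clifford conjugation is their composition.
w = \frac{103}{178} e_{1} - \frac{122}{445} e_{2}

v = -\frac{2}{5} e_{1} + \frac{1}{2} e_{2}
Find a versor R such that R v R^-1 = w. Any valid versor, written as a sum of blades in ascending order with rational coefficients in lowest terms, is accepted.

Why this works: both vectors square to \frac{41}{100}, so q(v) = q(w) and R = v + w = \frac{159}{890} e_{1} + \frac{201}{890} e_{2} carries v to w — its own direction survives, the complement (v - w)/2 flips.
Answer: \frac{159}{890} e_{1} + \frac{201}{890} e_{2}


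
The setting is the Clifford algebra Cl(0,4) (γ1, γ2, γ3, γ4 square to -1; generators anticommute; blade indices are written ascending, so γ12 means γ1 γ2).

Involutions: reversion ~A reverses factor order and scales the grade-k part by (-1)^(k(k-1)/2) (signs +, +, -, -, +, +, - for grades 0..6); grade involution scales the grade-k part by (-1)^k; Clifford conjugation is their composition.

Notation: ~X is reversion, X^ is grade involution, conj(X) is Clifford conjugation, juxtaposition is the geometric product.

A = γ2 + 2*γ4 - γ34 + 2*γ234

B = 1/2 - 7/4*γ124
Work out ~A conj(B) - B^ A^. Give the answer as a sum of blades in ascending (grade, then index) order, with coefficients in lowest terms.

first term: 1/2*γ2 + γ4 + 7/2*γ12 - 7/2*γ13 - 7/4*γ14 + 1/2*γ34 + 7/4*γ123 - γ234
second term: -1/2*γ2 - γ4 + 7/2*γ12 - 7/2*γ13 - 7/4*γ14 - 1/2*γ34 - 7/4*γ123 - γ234
Answer: γ2 + 2*γ4 + γ34 + 7/2*γ123


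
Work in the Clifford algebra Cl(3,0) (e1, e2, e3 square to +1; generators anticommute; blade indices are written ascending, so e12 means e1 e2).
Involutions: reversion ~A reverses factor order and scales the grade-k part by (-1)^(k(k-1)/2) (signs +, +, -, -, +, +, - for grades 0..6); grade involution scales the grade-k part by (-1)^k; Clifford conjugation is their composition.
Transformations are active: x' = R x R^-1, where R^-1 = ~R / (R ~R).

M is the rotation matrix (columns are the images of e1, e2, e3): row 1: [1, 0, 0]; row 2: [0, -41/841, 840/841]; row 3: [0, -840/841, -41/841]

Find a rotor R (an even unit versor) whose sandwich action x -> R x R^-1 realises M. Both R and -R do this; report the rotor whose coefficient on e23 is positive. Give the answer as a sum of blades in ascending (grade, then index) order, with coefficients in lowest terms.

Method: write R = a + b12*e12 + b13*e13 + b23*e23 with a^2 + b12^2 + b13^2 + b23^2 = 1 (so R^-1 = ~R). Expanding the columns R e_j ~R gives tr M = 4a^2 - 1 and, from the antisymmetric part, M21 - M12 = -4a*b12, M13 - M31 = 4a*b13, M32 - M23 = -4a*b23.
Here tr M = 759/841, so a^2 = (1 + tr M)/4 = 400/841 and a = ±20/29. Taking a = 20/29: M21 - M12 = 0, M13 - M31 = 0, M32 - M23 = -1680/841, giving b12 = 0, b13 = 0, b23 = 21/29, i.e. R = 20/29 + 21/29*e23.
Its e23 coefficient is already positive.
Answer: 20/29 + 21/29*e23. Uniqueness: Spin(3) -> SO(3) maps R and -R to the same rotation of trace 759/841; fixing the sign of the e23 coefficient removes the ambiguity.


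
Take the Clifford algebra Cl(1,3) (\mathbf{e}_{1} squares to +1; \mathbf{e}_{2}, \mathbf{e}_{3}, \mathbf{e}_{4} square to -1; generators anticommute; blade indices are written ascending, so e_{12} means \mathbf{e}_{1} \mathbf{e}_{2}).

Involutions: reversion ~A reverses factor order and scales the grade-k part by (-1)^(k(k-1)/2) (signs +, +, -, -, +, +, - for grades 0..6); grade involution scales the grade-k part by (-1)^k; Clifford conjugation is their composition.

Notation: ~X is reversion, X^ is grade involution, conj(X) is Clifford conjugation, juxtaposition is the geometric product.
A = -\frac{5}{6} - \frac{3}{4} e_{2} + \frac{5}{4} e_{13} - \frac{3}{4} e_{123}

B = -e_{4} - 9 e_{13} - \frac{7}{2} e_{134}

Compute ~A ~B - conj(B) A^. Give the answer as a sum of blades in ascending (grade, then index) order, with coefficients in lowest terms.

first term: -\frac{45}{4} - \frac{27}{4} e_{2} - \frac{85}{24} e_{4} - \frac{15}{2} e_{13} - \frac{15}{8} e_{24} + \frac{27}{4} e_{123} - \frac{5}{3} e_{134} + \frac{15}{8} e_{1234}
second term: \frac{45}{4} - \frac{27}{4} e_{2} - \frac{125}{24} e_{4} - \frac{15}{2} e_{13} - \frac{27}{8} e_{24} - \frac{27}{4} e_{123} + \frac{25}{6} e_{134} - \frac{27}{8} e_{1234}
Answer: -\frac{45}{2} + \frac{5}{3} e_{4} + \frac{3}{2} e_{24} + \frac{27}{2} e_{123} - \frac{35}{6} e_{134} + \frac{21}{4} e_{1234}


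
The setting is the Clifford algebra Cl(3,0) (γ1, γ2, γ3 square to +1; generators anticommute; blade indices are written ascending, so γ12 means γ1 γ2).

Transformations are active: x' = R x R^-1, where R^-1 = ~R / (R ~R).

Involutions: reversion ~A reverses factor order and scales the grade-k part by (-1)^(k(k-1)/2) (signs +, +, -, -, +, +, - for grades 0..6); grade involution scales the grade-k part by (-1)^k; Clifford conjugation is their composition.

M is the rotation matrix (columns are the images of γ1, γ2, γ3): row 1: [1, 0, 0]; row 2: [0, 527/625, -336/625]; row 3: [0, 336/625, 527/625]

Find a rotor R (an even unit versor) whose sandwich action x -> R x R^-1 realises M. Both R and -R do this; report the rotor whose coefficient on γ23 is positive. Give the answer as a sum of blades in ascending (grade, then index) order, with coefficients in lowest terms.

Method: write R = a + b12*γ12 + b13*γ13 + b23*γ23 with a^2 + b12^2 + b13^2 + b23^2 = 1 (so R^-1 = ~R). Expanding the columns R e_j ~R gives tr M = 4a^2 - 1 and, from the antisymmetric part, M21 - M12 = -4a*b12, M13 - M31 = 4a*b13, M32 - M23 = -4a*b23.
Here tr M = 1679/625, so a^2 = (1 + tr M)/4 = 576/625 and a = ±24/25. Taking a = 24/25: M21 - M12 = 0, M13 - M31 = 0, M32 - M23 = 672/625, giving b12 = 0, b13 = 0, b23 = -7/25, i.e. R = 24/25 - 7/25*γ23.
Its γ23 coefficient is negative, so report the other preimage -R.
Answer: -24/25 + 7/25*γ23. Uniqueness: Spin(3) -> SO(3) maps R and -R to the same rotation of trace 1679/625; fixing the sign of the γ23 coefficient removes the ambiguity.


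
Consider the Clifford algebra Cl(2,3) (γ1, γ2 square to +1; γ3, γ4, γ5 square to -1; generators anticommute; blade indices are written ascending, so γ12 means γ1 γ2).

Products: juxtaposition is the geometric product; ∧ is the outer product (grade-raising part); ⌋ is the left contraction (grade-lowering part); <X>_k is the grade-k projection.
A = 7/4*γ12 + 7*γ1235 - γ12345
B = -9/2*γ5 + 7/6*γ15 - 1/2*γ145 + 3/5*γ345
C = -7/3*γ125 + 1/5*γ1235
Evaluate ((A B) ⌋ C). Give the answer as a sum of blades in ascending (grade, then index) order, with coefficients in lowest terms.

step 1: -3/5*γ12 + 23/3*γ23 - 49/24*γ25 + 63/2*γ123 + 21/5*γ124 - 63/8*γ125 + 14/3*γ234 + 7/8*γ245 - 9/2*γ1234 + 21/20*γ12345
step 2: 147/8 + 343/72*γ1 + 63/40*γ3 + 49/10*γ5 + 49/120*γ13 + 23/15*γ15 + 3/25*γ35
Answer: 147/8 + 343/72*γ1 + 63/40*γ3 + 49/10*γ5 + 49/120*γ13 + 23/15*γ15 + 3/25*γ35


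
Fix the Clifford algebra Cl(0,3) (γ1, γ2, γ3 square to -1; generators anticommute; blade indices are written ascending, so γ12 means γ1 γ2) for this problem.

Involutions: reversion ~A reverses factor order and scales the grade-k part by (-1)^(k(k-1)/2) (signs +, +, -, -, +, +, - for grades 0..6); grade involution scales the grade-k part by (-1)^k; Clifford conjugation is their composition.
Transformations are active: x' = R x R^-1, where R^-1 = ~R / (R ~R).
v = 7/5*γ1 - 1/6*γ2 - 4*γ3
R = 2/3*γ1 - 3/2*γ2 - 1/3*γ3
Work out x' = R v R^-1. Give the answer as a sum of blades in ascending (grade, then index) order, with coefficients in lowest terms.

~R = 2/3*γ1 - 3/2*γ2 - 1/3*γ3, and R ~R = -101/36, so R^-1 = ~R / (-101/36).
R v = -151/60 + 179/90*γ12 - 11/5*γ13 + 107/18*γ23
Answer: -103/505*γ1 - 7649/3030*γ2 + 1718/505*γ3


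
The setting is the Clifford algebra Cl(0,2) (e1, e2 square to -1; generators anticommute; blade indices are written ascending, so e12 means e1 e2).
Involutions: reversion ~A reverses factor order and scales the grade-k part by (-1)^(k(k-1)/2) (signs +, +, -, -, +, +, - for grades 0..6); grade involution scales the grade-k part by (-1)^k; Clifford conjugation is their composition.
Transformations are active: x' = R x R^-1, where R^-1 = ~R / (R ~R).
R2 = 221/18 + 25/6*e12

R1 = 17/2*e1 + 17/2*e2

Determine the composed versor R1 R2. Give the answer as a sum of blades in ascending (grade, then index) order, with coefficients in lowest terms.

Distribute over the terms of R1 (each basis-blade product reordered to ascending indices, repeated generators contracted through their squares):
(17/2*e1) R2 = 3757/36*e1 - 425/12*e2
(17/2*e2) R2 = 425/12*e1 + 3757/36*e2
Summing the partial products and collecting blades:
Answer: 1258/9*e1 + 1241/18*e2


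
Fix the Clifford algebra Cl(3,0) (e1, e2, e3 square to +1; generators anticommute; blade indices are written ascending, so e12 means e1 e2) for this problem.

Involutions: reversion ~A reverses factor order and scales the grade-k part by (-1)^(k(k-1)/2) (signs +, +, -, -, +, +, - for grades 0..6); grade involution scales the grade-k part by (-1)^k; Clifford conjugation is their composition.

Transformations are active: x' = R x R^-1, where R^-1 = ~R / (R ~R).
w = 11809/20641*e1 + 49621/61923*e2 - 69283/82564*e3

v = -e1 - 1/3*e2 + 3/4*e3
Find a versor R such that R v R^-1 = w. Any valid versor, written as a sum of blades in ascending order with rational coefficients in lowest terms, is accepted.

Take R = v + w = -8832/20641*e1 + 9660/20641*e2 - 1840/20641*e3. Because q(v) = q(w) = 241/144, conjugation by R sends v exactly to w.
Answer: -8832/20641*e1 + 9660/20641*e2 - 1840/20641*e3


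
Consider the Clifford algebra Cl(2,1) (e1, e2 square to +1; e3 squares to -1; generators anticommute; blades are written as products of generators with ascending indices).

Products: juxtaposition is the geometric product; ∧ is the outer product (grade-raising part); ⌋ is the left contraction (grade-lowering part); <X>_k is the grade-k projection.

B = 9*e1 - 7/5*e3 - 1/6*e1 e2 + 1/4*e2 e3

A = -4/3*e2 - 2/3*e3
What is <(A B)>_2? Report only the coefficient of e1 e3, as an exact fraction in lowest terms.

step 1: -14/15 - 2/9*e1 - 1/6*e2 - 1/3*e3 + 12*e1 e2 + 6*e1 e3 + 28/15*e2 e3 + 1/9*e1 e2 e3
step 2: 12*e1 e2 + 6*e1 e3 + 28/15*e2 e3
Answer: 6


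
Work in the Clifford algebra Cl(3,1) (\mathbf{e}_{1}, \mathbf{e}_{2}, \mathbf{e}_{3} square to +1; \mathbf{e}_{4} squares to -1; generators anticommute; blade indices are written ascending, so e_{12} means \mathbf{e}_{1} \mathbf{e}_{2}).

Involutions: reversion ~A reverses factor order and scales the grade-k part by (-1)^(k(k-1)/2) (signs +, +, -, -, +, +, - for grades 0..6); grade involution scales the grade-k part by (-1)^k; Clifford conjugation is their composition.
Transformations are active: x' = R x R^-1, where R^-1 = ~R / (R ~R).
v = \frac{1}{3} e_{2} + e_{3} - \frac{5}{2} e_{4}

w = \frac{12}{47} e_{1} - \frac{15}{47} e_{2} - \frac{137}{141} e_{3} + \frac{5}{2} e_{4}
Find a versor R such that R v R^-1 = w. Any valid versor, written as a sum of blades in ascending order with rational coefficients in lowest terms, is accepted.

Construction: equal norms (both -\frac{185}{36}) license R = v + w = \frac{12}{47} e_{1} + \frac{2}{141} e_{2} + \frac{4}{141} e_{3} — nothing changes along that direction, while (v - w)/2 changes sign, so v maps onto w.
Answer: \frac{12}{47} e_{1} + \frac{2}{141} e_{2} + \frac{4}{141} e_{3}


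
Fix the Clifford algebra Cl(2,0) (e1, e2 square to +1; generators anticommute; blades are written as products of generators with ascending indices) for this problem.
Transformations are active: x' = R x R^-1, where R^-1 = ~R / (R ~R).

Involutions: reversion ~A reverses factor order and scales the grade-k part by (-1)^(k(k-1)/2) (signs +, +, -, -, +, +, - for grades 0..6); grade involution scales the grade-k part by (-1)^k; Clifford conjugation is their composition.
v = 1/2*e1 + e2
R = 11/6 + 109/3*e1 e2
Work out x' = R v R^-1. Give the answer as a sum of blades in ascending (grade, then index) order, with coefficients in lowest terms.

~R = 11/6 - 109/3*e1 e2, and R ~R = 47645/36, so R^-1 = ~R / (47645/36).
R v = 149/4*e1 - 49/3*e2
Answer: -37811/95290*e1 - 49801/47645*e2


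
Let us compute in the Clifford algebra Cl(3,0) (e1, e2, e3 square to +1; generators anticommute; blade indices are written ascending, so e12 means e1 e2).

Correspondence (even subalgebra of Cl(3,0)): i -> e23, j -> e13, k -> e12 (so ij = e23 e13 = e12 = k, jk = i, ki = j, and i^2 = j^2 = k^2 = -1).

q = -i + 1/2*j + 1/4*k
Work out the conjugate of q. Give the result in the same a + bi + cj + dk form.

In blades: q = 1/4*e12 + 1/2*e13 - e23.
Quaternion conjugation is reversion on the even subalgebra: the scalar is fixed and every grade-2 blade flips sign, giving -1/4*e12 - 1/2*e13 + e23; translating back:
Answer: i - 1/2*j - 1/4*k


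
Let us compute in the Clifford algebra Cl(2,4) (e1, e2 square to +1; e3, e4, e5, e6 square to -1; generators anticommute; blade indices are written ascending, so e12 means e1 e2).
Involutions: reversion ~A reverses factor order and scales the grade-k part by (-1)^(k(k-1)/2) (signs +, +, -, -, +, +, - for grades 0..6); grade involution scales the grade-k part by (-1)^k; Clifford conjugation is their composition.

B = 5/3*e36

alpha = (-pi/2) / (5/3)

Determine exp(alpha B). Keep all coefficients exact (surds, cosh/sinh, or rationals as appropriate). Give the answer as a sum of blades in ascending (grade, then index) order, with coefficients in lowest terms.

B^2 = (5/3)^2*(e36)^2 = 25/9*(-1) = -25/9 (a basis 2-blade squares to minus the product of its generators' squares).
B^2 = -25/9 — the negative square puts this in the circular regime; l = 5/3, alpha*l = -pi/2, so exp(alpha B) = cos(-pi/2) + (sin(-pi/2)/(5/3))*B = 0 + (-3/5)*B.
Answer: -e36


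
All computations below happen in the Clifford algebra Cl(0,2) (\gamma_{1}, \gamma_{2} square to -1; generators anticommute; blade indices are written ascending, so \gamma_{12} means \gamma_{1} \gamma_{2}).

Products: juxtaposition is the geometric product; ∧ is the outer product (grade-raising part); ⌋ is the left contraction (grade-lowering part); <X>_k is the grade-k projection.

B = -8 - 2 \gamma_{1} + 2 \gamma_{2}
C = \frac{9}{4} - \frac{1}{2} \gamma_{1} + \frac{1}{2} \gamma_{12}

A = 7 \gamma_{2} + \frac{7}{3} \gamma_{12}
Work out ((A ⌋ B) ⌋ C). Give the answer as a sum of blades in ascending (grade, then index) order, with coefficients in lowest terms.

step 1: -14
step 2: -\frac{63}{2} + 7 \gamma_{1} - 7 \gamma_{12}
Answer: -\frac{63}{2} + 7 \gamma_{1} - 7 \gamma_{12}


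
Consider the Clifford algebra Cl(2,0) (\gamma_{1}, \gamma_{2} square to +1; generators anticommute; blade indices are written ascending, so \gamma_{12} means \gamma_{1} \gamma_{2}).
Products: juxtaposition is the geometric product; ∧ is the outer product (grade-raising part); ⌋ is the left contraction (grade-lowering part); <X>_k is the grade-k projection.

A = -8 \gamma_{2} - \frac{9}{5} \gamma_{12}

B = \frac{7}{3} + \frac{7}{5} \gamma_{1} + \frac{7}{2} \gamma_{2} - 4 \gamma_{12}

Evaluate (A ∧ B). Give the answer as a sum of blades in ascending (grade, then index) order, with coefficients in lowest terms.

step 1: -\frac{56}{3} \gamma_{2} + 7 \gamma_{12}
Answer: -\frac{56}{3} \gamma_{2} + 7 \gamma_{12}


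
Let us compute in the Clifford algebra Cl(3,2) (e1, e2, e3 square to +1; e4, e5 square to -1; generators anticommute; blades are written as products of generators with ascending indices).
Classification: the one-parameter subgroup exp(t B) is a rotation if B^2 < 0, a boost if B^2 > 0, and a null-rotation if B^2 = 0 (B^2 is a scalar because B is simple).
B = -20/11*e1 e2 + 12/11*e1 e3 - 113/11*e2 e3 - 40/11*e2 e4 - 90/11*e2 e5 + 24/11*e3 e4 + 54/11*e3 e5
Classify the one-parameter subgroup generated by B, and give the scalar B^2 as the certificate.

B^2 term by term: the squares give (-20/11)^2*(e1 e2)^2 + (12/11)^2*(e1 e3)^2 + (-113/11)^2*(e2 e3)^2 + (-40/11)^2*(e2 e4)^2 + (-90/11)^2*(e2 e5)^2 + (24/11)^2*(e3 e4)^2 + (54/11)^2*(e3 e5)^2 = 400/121*(-1) + 144/121*(-1) + 12769/121*(-1) + 1600/121*(+1) + 8100/121*(+1) + 576/121*(+1) + 2916/121*(+1) = -1 (each basis 2-blade squares to minus the product of its generators' squares); cross terms between blades sharing an index anticommute and cancel; the commuting (index-disjoint) pairs give grade-4 terms 2*c*c'*(blade product), which cancel blade by blade — e1 e2 e3 e4: -960/121 + 960/121 = 0; e1 e2 e3 e5: -2160/121 + 2160/121 = 0; e2 e3 e4 e5: 4320/121 - 4320/121 = 0 — confirming B is simple. So B^2 = -1.
Answer: rotation, certificate B^2 = -1. Note: conjugating B changes its blade decomposition but never the scalar B^2 = -1, whose sign settles the classification.


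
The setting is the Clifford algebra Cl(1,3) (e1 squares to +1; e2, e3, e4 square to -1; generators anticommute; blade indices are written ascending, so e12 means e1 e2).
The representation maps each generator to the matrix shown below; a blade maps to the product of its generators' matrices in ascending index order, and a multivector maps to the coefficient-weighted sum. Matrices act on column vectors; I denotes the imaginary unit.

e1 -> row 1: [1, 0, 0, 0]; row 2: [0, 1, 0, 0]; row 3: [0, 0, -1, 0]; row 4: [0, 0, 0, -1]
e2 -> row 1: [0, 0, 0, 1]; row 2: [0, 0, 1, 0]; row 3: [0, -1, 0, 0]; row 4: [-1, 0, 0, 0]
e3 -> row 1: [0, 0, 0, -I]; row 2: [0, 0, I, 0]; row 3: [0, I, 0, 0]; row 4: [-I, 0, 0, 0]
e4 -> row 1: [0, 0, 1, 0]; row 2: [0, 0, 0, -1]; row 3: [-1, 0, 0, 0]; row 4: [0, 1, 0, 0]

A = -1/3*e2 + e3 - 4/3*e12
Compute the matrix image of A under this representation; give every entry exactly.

Bivector images (products of the table entries): rho(e12) = rho(e1)rho(e2) = row 1: [0, 0, 0, 1]; row 2: [0, 0, 1, 0]; row 3: [0, 1, 0, 0]; row 4: [1, 0, 0, 0].
M = (-1/3)*rho(e2) + (1)*rho(e3) + (-4/3)*rho(e12), summed entrywise:
Answer: row 1: [0, 0, 0, -5/3 - I]; row 2: [0, 0, -5/3 + I, 0]; row 3: [0, -1 + I, 0, 0]; row 4: [-1 - I, 0, 0, 0]


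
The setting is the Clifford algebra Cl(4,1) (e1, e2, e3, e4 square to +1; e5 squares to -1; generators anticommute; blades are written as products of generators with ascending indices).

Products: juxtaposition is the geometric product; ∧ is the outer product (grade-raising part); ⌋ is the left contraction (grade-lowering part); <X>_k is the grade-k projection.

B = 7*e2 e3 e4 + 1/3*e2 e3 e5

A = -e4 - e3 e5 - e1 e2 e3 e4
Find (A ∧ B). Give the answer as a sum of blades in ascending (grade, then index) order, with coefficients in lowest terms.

step 1: -1/3*e2 e3 e4 e5
Answer: -1/3*e2 e3 e4 e5


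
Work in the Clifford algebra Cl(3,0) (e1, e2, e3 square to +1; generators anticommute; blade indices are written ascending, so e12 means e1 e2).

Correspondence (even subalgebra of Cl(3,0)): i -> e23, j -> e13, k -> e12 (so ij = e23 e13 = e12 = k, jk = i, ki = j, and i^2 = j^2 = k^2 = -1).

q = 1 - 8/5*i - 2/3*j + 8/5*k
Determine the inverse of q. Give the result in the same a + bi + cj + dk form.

In blades: q = 1 + 8/5*e12 - 2/3*e13 - 8/5*e23.
With qbar = 1 - 8/5*e12 + 2/3*e13 + 8/5*e23 (scalar fixed, mapped units negated), q qbar = 1477/225 (the sum of squared coefficients), so q^-1 = qbar / (1477/225) = 225/1477 - 360/1477*e12 + 150/1477*e13 + 360/1477*e23; translating back:
Answer: 225/1477 + 360/1477*i + 150/1477*j - 360/1477*k


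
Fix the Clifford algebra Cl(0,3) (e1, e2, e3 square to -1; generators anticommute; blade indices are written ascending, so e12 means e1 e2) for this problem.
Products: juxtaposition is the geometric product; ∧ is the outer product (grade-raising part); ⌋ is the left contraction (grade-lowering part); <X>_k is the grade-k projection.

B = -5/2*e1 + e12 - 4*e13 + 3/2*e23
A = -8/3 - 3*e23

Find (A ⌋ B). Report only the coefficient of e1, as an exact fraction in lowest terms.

step 1: 9/2 + 20/3*e1 - 8/3*e12 + 32/3*e13 - 4*e23
Answer: 20/3


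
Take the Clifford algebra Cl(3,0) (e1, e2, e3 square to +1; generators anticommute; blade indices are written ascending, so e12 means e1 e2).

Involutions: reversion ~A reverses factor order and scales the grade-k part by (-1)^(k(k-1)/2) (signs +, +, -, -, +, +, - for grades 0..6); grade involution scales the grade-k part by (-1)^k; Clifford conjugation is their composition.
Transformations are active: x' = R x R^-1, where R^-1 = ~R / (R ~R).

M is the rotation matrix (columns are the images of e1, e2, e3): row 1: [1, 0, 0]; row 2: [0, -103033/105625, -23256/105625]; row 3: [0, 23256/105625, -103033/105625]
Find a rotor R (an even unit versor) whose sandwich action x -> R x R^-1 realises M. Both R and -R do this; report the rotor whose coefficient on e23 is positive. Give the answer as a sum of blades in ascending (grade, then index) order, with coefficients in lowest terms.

Method: write R = a + b12*e12 + b13*e13 + b23*e23 with a^2 + b12^2 + b13^2 + b23^2 = 1 (so R^-1 = ~R). Expanding the columns R e_j ~R gives tr M = 4a^2 - 1 and, from the antisymmetric part, M21 - M12 = -4a*b12, M13 - M31 = 4a*b13, M32 - M23 = -4a*b23.
Here tr M = -100441/105625, so a^2 = (1 + tr M)/4 = 1296/105625 and a = ±36/325. Taking a = 36/325: M21 - M12 = 0, M13 - M31 = 0, M32 - M23 = 46512/105625, giving b12 = 0, b13 = 0, b23 = -323/325, i.e. R = 36/325 - 323/325*e23.
Its e23 coefficient is negative, so report the other preimage -R.
Answer: -36/325 + 323/325*e23. Sheet selection: the two-to-one cover makes ±R indistinguishable at the matrix level (trace -100441/105625), so uniqueness comes from the required sign on e23.


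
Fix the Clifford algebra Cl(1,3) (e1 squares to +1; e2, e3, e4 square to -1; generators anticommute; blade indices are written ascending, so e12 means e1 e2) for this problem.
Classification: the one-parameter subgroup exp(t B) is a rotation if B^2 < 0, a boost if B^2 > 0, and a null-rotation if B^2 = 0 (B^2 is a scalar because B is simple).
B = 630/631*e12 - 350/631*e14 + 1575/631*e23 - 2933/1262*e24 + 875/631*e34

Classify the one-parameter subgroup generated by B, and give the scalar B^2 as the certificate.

B^2 term by term: the squares give (630/631)^2*(e12)^2 + (-350/631)^2*(e14)^2 + (1575/631)^2*(e23)^2 + (-2933/1262)^2*(e24)^2 + (875/631)^2*(e34)^2 = 396900/398161*(+1) + 122500/398161*(+1) + 2480625/398161*(-1) + 8602489/1592644*(-1) + 765625/398161*(-1) = -49/4 (each basis 2-blade squares to minus the product of its generators' squares); cross terms between blades sharing an index anticommute and cancel; the commuting (index-disjoint) pairs give grade-4 terms 2*c*c'*(blade product), which cancel blade by blade — e1234: 1102500/398161 - 1102500/398161 = 0 — confirming B is simple. So B^2 = -49/4.
Answer: rotation, certificate B^2 = -49/4. Certificate logic: -49/4 is a conjugation-invariant scalar, so its sign fixes rotation versus boost versus null-rotation outright.


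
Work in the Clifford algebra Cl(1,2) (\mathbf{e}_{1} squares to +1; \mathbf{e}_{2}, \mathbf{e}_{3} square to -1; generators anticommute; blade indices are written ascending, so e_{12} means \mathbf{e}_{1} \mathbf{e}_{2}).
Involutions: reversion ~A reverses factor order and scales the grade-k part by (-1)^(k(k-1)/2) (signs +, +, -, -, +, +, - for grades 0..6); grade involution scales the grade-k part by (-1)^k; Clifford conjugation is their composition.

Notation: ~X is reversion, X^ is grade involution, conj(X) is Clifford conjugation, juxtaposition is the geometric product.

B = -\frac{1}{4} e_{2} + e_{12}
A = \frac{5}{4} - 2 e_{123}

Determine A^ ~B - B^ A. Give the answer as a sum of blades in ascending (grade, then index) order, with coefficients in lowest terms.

first term: -\frac{5}{16} e_{2} - 2 e_{3} - \frac{5}{4} e_{12} - \frac{1}{2} e_{13}
second term: \frac{5}{16} e_{2} - 2 e_{3} + \frac{5}{4} e_{12} - \frac{1}{2} e_{13}
Answer: -\frac{5}{8} e_{2} - \frac{5}{2} e_{12}


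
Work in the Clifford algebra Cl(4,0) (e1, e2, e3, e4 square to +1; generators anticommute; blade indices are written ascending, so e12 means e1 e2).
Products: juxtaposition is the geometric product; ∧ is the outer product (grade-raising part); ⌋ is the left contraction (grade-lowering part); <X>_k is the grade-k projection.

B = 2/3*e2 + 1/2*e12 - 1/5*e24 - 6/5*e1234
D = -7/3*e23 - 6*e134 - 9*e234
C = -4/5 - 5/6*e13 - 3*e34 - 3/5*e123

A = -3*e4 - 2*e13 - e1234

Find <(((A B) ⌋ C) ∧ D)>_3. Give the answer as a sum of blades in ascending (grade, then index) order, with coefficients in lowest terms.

step 1: 6/5 - 3/5*e2 + 1/5*e13 - e23 + 22/5*e24 + 1/2*e34 - 34/15*e123 - 3/2*e124 - 2/3*e134 - 2/5*e1234
step 2: -49/75 - 3/5*e1 - 3/25*e2 - 34/25*e13 - 18/5*e34 - 18/25*e123
step 3: 343/225*e23 + 7/5*e123 + 98/25*e134 + 147/25*e234 + 117/25*e1234
step 4: 7/5*e123 + 98/25*e134 + 147/25*e234
Answer: 7/5*e123 + 98/25*e134 + 147/25*e234
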